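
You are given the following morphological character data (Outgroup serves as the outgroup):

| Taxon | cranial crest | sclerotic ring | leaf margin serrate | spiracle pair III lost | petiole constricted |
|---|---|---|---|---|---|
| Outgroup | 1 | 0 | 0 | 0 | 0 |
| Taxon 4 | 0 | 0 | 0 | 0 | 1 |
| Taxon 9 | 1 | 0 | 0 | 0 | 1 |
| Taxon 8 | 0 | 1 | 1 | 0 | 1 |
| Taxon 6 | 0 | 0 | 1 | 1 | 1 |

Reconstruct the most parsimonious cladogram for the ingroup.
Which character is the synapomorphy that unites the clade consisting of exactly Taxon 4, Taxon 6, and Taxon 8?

cranial crest

Character polarity is set by the outgroup: the derived state is whichever differs from the outgroup's state, so for cranial crest the derived state is '0', and for the remaining characters it is '1'.
cranial crest: derived state '0' in Taxon 4, Taxon 6, and Taxon 8 only — synapomorphy for {Taxon 4, Taxon 6, Taxon 8}.
sclerotic ring: derived state '1' in Taxon 8 only — an autapomorphy, so it tells us nothing about relationships among taxa.
Only Taxon 6 and Taxon 8 show the derived state '1' for leaf margin serrate, supporting them as a clade.
spiracle pair III lost (derived state '1') is unique to Taxon 6 (autapomorphy; uninformative for grouping).
petiole constricted (derived state '1') is shared by all ingroup taxa — unites the whole ingroup.
Most parsimonious ingroup topology: ((Taxon 4,(Taxon 8,Taxon 6)),Taxon 9).
The clade {Taxon 4, Taxon 6, Taxon 8} is supported by cranial crest: its derived state '0' occurs in exactly those taxa and in no other taxon (including the outgroup).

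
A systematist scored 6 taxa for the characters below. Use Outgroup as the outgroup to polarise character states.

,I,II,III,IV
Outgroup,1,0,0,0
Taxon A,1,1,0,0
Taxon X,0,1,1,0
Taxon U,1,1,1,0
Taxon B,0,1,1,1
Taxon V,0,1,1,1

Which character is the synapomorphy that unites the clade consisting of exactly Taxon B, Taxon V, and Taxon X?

Character polarity is set by the outgroup: the derived state is whichever differs from the outgroup's state, so for I the derived state is '0', and for the remaining characters it is '1'.
I: derived state '0' in Taxon B, Taxon V, and Taxon X only — synapomorphy for {Taxon B, Taxon V, Taxon X}.
All ingroup taxa share the derived state '1' for II; it defines the ingroup but does not resolve relationships within it.
III: derived state '1' in Taxon B, Taxon U, Taxon V, and Taxon X only — synapomorphy for {Taxon B, Taxon U, Taxon V, Taxon X}.
Only Taxon B and Taxon V show the derived state '1' for IV, supporting them as a clade.
Most parsimonious ingroup topology: (Taxon A,((Taxon X,(Taxon B,Taxon V)),Taxon U)).
The clade {Taxon B, Taxon V, Taxon X} is supported by I: its derived state '0' occurs in exactly those taxa and in no other taxon (including the outgroup).

I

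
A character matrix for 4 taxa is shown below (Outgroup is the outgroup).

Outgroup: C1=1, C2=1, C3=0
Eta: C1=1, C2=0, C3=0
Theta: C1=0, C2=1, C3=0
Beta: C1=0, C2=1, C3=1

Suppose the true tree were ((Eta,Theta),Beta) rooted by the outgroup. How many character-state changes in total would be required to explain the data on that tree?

Map each character onto ((Eta,Theta),Beta) (rooted by Outgroup) and count the minimum state changes it requires (Fitch parsimony):
C1: 2; C2: 1; C3: 1.
Total tree length = 4.

4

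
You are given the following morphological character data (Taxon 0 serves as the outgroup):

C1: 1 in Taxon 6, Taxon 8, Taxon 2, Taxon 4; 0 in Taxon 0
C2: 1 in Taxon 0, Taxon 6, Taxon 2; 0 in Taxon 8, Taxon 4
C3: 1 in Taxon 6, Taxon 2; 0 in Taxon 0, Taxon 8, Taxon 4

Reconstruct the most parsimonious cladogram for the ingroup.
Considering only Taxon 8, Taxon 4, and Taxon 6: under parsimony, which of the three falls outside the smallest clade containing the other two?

Character polarity is set by the outgroup: the derived state is whichever differs from the outgroup's state, so for C2 the derived state is '0', and for the remaining characters it is '1'.
All ingroup taxa share the derived state '1' for C1; it defines the ingroup but does not resolve relationships within it.
Only Taxon 4 and Taxon 8 show the derived state '0' for C2, supporting them as a clade.
C3 (derived state '1') is shared by Taxon 2 and Taxon 6 — a synapomorphy uniting that clade.
Most parsimonious ingroup topology: ((Taxon 6,Taxon 2),(Taxon 8,Taxon 4)).
Taxon 8 and Taxon 4 share a more recent common ancestor with each other than either does with Taxon 6, so Taxon 6 is the least closely related of the three.

Taxon 6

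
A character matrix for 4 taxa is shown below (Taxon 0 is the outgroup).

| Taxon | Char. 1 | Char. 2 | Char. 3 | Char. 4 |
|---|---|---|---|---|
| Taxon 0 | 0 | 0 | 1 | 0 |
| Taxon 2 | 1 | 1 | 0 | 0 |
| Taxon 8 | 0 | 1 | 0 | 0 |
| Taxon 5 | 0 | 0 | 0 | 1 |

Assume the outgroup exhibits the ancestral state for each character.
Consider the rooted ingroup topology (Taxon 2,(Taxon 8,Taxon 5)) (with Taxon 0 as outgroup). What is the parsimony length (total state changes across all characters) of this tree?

5

Map each character onto (Taxon 2,(Taxon 8,Taxon 5)) (rooted by Taxon 0) and count the minimum state changes it requires (Fitch parsimony):
Char. 1: 1; Char. 2: 2; Char. 3: 1; Char. 4: 1.
Total tree length = 5.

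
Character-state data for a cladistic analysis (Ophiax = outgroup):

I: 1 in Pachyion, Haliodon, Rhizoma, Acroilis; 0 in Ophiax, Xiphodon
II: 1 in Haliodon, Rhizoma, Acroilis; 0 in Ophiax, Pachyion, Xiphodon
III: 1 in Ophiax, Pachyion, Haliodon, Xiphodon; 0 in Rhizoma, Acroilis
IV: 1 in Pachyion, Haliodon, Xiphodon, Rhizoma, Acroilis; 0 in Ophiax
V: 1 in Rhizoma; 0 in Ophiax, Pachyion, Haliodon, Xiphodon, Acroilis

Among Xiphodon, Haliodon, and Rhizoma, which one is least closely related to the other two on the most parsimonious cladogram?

Xiphodon

Character polarity is set by the outgroup: the derived state is whichever differs from the outgroup's state, so for III the derived state is '0', and for the remaining characters it is '1'.
I (derived state '1') is shared by Acroilis, Haliodon, Pachyion, and Rhizoma — a synapomorphy uniting that clade.
II (derived state '1') is shared by Acroilis, Haliodon, and Rhizoma — a synapomorphy uniting that clade.
Only Acroilis and Rhizoma show the derived state '0' for III, supporting them as a clade.
IV (derived state '1') is shared by all ingroup taxa — unites the whole ingroup.
V: derived state '1' in Rhizoma only — an autapomorphy, so it tells us nothing about relationships among taxa.
Most parsimonious ingroup topology: ((Pachyion,(Haliodon,(Rhizoma,Acroilis))),Xiphodon).
Haliodon and Rhizoma share a more recent common ancestor with each other than either does with Xiphodon, so Xiphodon is the least closely related of the three.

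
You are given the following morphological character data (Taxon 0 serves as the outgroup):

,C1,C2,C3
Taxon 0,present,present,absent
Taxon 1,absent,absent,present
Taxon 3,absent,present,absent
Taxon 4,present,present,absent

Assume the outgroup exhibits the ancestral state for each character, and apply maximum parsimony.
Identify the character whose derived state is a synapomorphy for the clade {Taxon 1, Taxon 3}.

C1

Character polarity is set by the outgroup: the derived state is whichever differs from the outgroup's state, so for C1, C2 the derived state is 'absent', and for the remaining characters it is 'present'.
C1: derived state 'absent' in Taxon 1 and Taxon 3 only — synapomorphy for {Taxon 1, Taxon 3}.
C2 (derived state 'absent') is unique to Taxon 1 (autapomorphy; uninformative for grouping).
C3: derived state 'present' in Taxon 1 only — an autapomorphy, so it tells us nothing about relationships among taxa.
Most parsimonious ingroup topology: ((Taxon 1,Taxon 3),Taxon 4).
The clade {Taxon 1, Taxon 3} is supported by C1: its derived state 'absent' occurs in exactly those taxa and in no other taxon (including the outgroup).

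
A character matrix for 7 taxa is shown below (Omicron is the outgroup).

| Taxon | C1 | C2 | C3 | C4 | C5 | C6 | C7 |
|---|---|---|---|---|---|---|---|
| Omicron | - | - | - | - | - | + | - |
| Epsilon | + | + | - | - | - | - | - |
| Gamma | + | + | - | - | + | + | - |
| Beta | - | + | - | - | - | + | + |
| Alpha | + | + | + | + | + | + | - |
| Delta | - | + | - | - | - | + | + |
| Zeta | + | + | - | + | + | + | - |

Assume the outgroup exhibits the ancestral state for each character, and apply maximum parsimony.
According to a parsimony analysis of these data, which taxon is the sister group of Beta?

Character polarity is set by the outgroup: the derived state is whichever differs from the outgroup's state, so for C6 the derived state is '-', and for the remaining characters it is '+'.
C1 (derived state '+') is shared by Alpha, Epsilon, Gamma, and Zeta — a synapomorphy uniting that clade.
All ingroup taxa share the derived state '+' for C2; it defines the ingroup but does not resolve relationships within it.
C3: derived state '+' in Alpha only — an autapomorphy, so it tells us nothing about relationships among taxa.
C4: derived state '+' in Alpha and Zeta only — synapomorphy for {Alpha, Zeta}.
Only Alpha, Gamma, and Zeta show the derived state '+' for C5, supporting them as a clade.
C6: derived state '-' in Epsilon only — an autapomorphy, so it tells us nothing about relationships among taxa.
Only Beta and Delta show the derived state '+' for C7, supporting them as a clade.
Most parsimonious ingroup topology: ((Epsilon,(Gamma,(Alpha,Zeta))),(Beta,Delta)).
Beta and Delta form a cherry on this tree, so they are sister taxa.

Delta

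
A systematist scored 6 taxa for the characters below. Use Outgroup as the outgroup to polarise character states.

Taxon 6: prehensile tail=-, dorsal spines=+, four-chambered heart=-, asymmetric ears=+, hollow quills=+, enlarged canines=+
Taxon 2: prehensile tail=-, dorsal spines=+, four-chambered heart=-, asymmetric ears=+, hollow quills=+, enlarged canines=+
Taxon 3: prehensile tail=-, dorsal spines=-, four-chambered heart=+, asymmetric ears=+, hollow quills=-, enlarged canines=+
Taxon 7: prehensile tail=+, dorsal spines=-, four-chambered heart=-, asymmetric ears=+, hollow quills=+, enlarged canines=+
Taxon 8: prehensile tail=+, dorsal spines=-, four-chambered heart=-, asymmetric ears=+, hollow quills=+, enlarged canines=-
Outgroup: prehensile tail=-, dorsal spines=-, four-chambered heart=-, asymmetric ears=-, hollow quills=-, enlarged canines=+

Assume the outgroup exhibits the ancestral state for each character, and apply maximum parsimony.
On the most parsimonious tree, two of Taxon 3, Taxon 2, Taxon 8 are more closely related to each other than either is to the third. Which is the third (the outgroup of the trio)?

Character polarity is set by the outgroup: the derived state is whichever differs from the outgroup's state, so for enlarged canines the derived state is '-', and for the remaining characters it is '+'.
prehensile tail: derived state '+' in Taxon 7 and Taxon 8 only — synapomorphy for {Taxon 7, Taxon 8}.
dorsal spines: derived state '+' in Taxon 2 and Taxon 6 only — synapomorphy for {Taxon 2, Taxon 6}.
four-chambered heart: derived state '+' in Taxon 3 only — an autapomorphy, so it tells us nothing about relationships among taxa.
asymmetric ears (derived state '+') is shared by all ingroup taxa — unites the whole ingroup.
Only Taxon 2, Taxon 6, Taxon 7, and Taxon 8 show the derived state '+' for hollow quills, supporting them as a clade.
enlarged canines (derived state '-') is unique to Taxon 8 (autapomorphy; uninformative for grouping).
Most parsimonious ingroup topology: (((Taxon 7,Taxon 8),(Taxon 2,Taxon 6)),Taxon 3).
Taxon 8 and Taxon 2 share a more recent common ancestor with each other than either does with Taxon 3, so Taxon 3 is the least closely related of the three.

Taxon 3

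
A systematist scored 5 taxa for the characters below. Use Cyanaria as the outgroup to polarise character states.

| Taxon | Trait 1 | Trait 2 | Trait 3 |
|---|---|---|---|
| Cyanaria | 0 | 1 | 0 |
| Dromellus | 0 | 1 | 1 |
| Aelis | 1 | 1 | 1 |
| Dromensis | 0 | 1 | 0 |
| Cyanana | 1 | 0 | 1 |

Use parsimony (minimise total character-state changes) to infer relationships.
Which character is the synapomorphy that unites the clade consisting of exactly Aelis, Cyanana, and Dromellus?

Character polarity is set by the outgroup: the derived state is whichever differs from the outgroup's state, so for Trait 2 the derived state is '0', and for the remaining characters it is '1'.
Trait 1 (derived state '1') is shared by Aelis and Cyanana — a synapomorphy uniting that clade.
Trait 2: derived state '0' in Cyanana only — an autapomorphy, so it tells us nothing about relationships among taxa.
Trait 3: derived state '1' in Aelis, Cyanana, and Dromellus only — synapomorphy for {Aelis, Cyanana, Dromellus}.
Most parsimonious ingroup topology: ((Dromellus,(Aelis,Cyanana)),Dromensis).
The clade {Aelis, Cyanana, Dromellus} is supported by Trait 3: its derived state '1' occurs in exactly those taxa and in no other taxon (including the outgroup).

Trait 3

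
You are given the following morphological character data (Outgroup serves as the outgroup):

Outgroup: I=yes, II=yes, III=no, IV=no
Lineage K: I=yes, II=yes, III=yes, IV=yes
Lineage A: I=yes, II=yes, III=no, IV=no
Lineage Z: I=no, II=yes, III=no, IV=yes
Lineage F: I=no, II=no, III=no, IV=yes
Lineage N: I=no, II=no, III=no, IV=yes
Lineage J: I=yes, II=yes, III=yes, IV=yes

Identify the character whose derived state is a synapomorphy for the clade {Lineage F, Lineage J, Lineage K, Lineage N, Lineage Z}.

Character polarity is set by the outgroup: the derived state is whichever differs from the outgroup's state, so for I, II the derived state is 'no', and for the remaining characters it is 'yes'.
I (derived state 'no') is shared by Lineage F, Lineage N, and Lineage Z — a synapomorphy uniting that clade.
II: derived state 'no' in Lineage F and Lineage N only — synapomorphy for {Lineage F, Lineage N}.
III (derived state 'yes') is shared by Lineage J and Lineage K — a synapomorphy uniting that clade.
Only Lineage F, Lineage J, Lineage K, Lineage N, and Lineage Z show the derived state 'yes' for IV, supporting them as a clade.
Most parsimonious ingroup topology: (((Lineage K,Lineage J),(Lineage Z,(Lineage F,Lineage N))),Lineage A).
The clade {Lineage F, Lineage J, Lineage K, Lineage N, Lineage Z} is supported by IV: its derived state 'yes' occurs in exactly those taxa and in no other taxon (including the outgroup).

IV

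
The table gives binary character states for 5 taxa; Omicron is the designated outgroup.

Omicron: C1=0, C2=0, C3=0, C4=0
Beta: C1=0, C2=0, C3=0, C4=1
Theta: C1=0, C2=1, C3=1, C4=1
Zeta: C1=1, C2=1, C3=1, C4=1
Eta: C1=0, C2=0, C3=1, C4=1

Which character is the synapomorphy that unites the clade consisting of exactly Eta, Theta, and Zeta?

C3

The outgroup has state '0' for every character, so '1' is the derived state throughout.
C1 (derived state '1') is unique to Zeta (autapomorphy; uninformative for grouping).
C2 (derived state '1') is shared by Theta and Zeta — a synapomorphy uniting that clade.
Only Eta, Theta, and Zeta show the derived state '1' for C3, supporting them as a clade.
C4 (derived state '1') is shared by all ingroup taxa — unites the whole ingroup.
Most parsimonious ingroup topology: (Beta,((Theta,Zeta),Eta)).
The clade {Eta, Theta, Zeta} is supported by C3: its derived state '1' occurs in exactly those taxa and in no other taxon (including the outgroup).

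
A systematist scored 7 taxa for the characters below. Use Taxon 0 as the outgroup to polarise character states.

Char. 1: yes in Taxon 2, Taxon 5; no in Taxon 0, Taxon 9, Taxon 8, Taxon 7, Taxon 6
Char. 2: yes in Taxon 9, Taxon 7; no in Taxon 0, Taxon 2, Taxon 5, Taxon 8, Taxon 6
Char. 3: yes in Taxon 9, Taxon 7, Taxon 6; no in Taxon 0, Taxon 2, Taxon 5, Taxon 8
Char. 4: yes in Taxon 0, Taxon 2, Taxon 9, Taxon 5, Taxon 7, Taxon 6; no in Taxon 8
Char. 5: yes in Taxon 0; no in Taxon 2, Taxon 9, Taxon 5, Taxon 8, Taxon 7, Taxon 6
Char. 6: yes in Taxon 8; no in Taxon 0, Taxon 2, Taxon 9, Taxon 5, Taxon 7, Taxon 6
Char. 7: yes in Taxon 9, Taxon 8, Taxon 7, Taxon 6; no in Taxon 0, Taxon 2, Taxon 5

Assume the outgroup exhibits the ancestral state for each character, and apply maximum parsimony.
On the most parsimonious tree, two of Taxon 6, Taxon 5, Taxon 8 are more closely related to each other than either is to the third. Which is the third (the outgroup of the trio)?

Taxon 5

Character polarity is set by the outgroup: the derived state is whichever differs from the outgroup's state, so for Char. 4, Char. 5 the derived state is 'no', and for the remaining characters it is 'yes'.
Char. 1: derived state 'yes' in Taxon 2 and Taxon 5 only — synapomorphy for {Taxon 2, Taxon 5}.
Char. 2 (derived state 'yes') is shared by Taxon 7 and Taxon 9 — a synapomorphy uniting that clade.
Char. 3: derived state 'yes' in Taxon 6, Taxon 7, and Taxon 9 only — synapomorphy for {Taxon 6, Taxon 7, Taxon 9}.
Char. 4: derived state 'no' in Taxon 8 only — an autapomorphy, so it tells us nothing about relationships among taxa.
Char. 5 (derived state 'no') is shared by all ingroup taxa — unites the whole ingroup.
Char. 6 (derived state 'yes') is unique to Taxon 8 (autapomorphy; uninformative for grouping).
Char. 7 (derived state 'yes') is shared by Taxon 6, Taxon 7, Taxon 8, and Taxon 9 — a synapomorphy uniting that clade.
Most parsimonious ingroup topology: ((Taxon 2,Taxon 5),(((Taxon 9,Taxon 7),Taxon 6),Taxon 8)).
Taxon 8 and Taxon 6 share a more recent common ancestor with each other than either does with Taxon 5, so Taxon 5 is the least closely related of the three.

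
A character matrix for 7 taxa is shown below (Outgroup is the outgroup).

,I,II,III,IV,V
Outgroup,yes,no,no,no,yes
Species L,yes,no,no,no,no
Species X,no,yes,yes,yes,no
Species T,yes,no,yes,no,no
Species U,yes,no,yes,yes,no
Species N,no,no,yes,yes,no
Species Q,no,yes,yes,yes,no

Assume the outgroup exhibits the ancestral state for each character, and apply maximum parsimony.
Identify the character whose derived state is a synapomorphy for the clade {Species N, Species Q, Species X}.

Character polarity is set by the outgroup: the derived state is whichever differs from the outgroup's state, so for I, V the derived state is 'no', and for the remaining characters it is 'yes'.
Only Species N, Species Q, and Species X show the derived state 'no' for I, supporting them as a clade.
II: derived state 'yes' in Species Q and Species X only — synapomorphy for {Species Q, Species X}.
III (derived state 'yes') is shared by Species N, Species Q, Species T, Species U, and Species X — a synapomorphy uniting that clade.
IV (derived state 'yes') is shared by Species N, Species Q, Species U, and Species X — a synapomorphy uniting that clade.
V (derived state 'no') is shared by all ingroup taxa — unites the whole ingroup.
Most parsimonious ingroup topology: (Species L,((((Species X,Species Q),Species N),Species U),Species T)).
The clade {Species N, Species Q, Species X} is supported by I: its derived state 'no' occurs in exactly those taxa and in no other taxon (including the outgroup).

I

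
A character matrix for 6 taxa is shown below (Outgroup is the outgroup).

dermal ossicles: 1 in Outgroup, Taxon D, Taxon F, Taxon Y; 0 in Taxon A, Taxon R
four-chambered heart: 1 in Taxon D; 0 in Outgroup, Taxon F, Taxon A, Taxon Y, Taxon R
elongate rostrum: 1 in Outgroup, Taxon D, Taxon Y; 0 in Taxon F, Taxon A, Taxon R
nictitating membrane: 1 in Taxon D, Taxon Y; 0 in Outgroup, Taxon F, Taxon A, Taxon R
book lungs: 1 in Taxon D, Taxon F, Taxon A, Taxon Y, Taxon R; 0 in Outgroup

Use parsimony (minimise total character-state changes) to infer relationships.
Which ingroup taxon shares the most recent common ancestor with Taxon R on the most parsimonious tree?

Character polarity is set by the outgroup: the derived state is whichever differs from the outgroup's state, so for dermal ossicles, elongate rostrum the derived state is '0', and for the remaining characters it is '1'.
Only Taxon A and Taxon R show the derived state '0' for dermal ossicles, supporting them as a clade.
four-chambered heart: derived state '1' in Taxon D only — an autapomorphy, so it tells us nothing about relationships among taxa.
elongate rostrum: derived state '0' in Taxon A, Taxon F, and Taxon R only — synapomorphy for {Taxon A, Taxon F, Taxon R}.
Only Taxon D and Taxon Y show the derived state '1' for nictitating membrane, supporting them as a clade.
book lungs (derived state '1') is shared by all ingroup taxa — unites the whole ingroup.
Most parsimonious ingroup topology: ((Taxon D,Taxon Y),(Taxon F,(Taxon A,Taxon R))).
Taxon R and Taxon A form a cherry on this tree, so they are sister taxa.

Taxon A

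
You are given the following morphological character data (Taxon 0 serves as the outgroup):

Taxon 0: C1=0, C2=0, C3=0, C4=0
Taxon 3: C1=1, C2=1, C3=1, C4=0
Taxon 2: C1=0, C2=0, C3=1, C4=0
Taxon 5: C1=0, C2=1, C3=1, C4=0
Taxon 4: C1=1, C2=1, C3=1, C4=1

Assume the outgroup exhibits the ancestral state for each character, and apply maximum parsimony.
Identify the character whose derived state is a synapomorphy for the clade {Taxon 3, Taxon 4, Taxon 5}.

C2

The outgroup has state '0' for every character, so '1' is the derived state throughout.
Only Taxon 3 and Taxon 4 show the derived state '1' for C1, supporting them as a clade.
Only Taxon 3, Taxon 4, and Taxon 5 show the derived state '1' for C2, supporting them as a clade.
C3 (derived state '1') is shared by all ingroup taxa — unites the whole ingroup.
C4: derived state '1' in Taxon 4 only — an autapomorphy, so it tells us nothing about relationships among taxa.
Most parsimonious ingroup topology: (((Taxon 3,Taxon 4),Taxon 5),Taxon 2).
The clade {Taxon 3, Taxon 4, Taxon 5} is supported by C2: its derived state '1' occurs in exactly those taxa and in no other taxon (including the outgroup).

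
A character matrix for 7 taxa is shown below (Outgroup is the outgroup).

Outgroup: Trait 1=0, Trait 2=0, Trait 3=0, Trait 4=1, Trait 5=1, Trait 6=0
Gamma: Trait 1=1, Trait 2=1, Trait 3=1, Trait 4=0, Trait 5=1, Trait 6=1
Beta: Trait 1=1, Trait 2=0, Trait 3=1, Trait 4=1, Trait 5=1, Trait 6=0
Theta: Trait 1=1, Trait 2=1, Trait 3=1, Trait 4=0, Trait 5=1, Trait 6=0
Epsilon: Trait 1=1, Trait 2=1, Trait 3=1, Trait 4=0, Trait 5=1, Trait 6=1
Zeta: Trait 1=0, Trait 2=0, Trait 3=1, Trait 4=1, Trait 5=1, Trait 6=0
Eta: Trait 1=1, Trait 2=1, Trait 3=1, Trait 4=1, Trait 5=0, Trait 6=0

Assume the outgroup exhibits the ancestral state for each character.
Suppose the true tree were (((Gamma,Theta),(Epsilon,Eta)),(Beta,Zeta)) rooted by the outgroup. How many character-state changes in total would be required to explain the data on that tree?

9

Map each character onto (((Gamma,Theta),(Epsilon,Eta)),(Beta,Zeta)) (rooted by Outgroup) and count the minimum state changes it requires (Fitch parsimony):
Trait 1: 2; Trait 2: 1; Trait 3: 1; Trait 4: 2; Trait 5: 1; Trait 6: 2.
Total tree length = 9.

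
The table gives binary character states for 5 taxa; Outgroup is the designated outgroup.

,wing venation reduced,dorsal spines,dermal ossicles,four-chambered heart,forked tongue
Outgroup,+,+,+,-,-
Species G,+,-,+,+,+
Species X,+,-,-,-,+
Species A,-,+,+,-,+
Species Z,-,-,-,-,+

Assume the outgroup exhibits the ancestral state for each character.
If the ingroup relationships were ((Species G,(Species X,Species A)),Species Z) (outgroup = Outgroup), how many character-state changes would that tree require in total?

8

Map each character onto ((Species G,(Species X,Species A)),Species Z) (rooted by Outgroup) and count the minimum state changes it requires (Fitch parsimony):
wing venation reduced: 2; dorsal spines: 2; dermal ossicles: 2; four-chambered heart: 1; forked tongue: 1.
Total tree length = 8.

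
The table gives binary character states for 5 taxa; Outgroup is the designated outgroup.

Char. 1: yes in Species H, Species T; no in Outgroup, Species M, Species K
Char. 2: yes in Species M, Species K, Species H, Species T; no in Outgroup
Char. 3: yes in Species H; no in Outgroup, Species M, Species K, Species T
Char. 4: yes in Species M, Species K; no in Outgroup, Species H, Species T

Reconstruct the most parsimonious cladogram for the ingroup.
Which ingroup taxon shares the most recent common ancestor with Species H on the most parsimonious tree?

The outgroup has state 'no' for every character, so 'yes' is the derived state throughout.
Char. 1 (derived state 'yes') is shared by Species H and Species T — a synapomorphy uniting that clade.
Char. 2 (derived state 'yes') is shared by all ingroup taxa — unites the whole ingroup.
Char. 3: derived state 'yes' in Species H only — an autapomorphy, so it tells us nothing about relationships among taxa.
Char. 4 (derived state 'yes') is shared by Species K and Species M — a synapomorphy uniting that clade.
Most parsimonious ingroup topology: ((Species M,Species K),(Species H,Species T)).
Species H and Species T form a cherry on this tree, so they are sister taxa.

Species T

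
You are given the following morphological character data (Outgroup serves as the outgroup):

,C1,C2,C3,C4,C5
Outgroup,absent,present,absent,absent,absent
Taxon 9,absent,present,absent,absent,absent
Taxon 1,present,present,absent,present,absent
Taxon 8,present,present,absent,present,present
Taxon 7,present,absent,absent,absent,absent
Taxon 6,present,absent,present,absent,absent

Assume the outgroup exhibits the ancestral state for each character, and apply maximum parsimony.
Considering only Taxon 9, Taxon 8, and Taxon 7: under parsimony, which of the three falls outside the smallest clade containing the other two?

Character polarity is set by the outgroup: the derived state is whichever differs from the outgroup's state, so for C2 the derived state is 'absent', and for the remaining characters it is 'present'.
C1 (derived state 'present') is shared by Taxon 1, Taxon 6, Taxon 7, and Taxon 8 — a synapomorphy uniting that clade.
Only Taxon 6 and Taxon 7 show the derived state 'absent' for C2, supporting them as a clade.
C3: derived state 'present' in Taxon 6 only — an autapomorphy, so it tells us nothing about relationships among taxa.
C4: derived state 'present' in Taxon 1 and Taxon 8 only — synapomorphy for {Taxon 1, Taxon 8}.
C5 (derived state 'present') is unique to Taxon 8 (autapomorphy; uninformative for grouping).
Most parsimonious ingroup topology: (Taxon 9,((Taxon 1,Taxon 8),(Taxon 7,Taxon 6))).
Taxon 8 and Taxon 7 share a more recent common ancestor with each other than either does with Taxon 9, so Taxon 9 is the least closely related of the three.

Taxon 9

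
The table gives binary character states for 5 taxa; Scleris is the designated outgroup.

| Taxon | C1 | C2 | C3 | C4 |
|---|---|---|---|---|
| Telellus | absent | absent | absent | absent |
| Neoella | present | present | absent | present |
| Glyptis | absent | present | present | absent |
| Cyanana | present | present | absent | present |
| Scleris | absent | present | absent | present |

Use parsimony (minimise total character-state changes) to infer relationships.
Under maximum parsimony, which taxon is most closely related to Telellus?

Glyptis

Character polarity is set by the outgroup: the derived state is whichever differs from the outgroup's state, so for C2, C4 the derived state is 'absent', and for the remaining characters it is 'present'.
Only Cyanana and Neoella show the derived state 'present' for C1, supporting them as a clade.
C2 (derived state 'absent') is unique to Telellus (autapomorphy; uninformative for grouping).
C3: derived state 'present' in Glyptis only — an autapomorphy, so it tells us nothing about relationships among taxa.
Only Glyptis and Telellus show the derived state 'absent' for C4, supporting them as a clade.
Most parsimonious ingroup topology: ((Telellus,Glyptis),(Cyanana,Neoella)).
Telellus and Glyptis form a cherry on this tree, so they are sister taxa.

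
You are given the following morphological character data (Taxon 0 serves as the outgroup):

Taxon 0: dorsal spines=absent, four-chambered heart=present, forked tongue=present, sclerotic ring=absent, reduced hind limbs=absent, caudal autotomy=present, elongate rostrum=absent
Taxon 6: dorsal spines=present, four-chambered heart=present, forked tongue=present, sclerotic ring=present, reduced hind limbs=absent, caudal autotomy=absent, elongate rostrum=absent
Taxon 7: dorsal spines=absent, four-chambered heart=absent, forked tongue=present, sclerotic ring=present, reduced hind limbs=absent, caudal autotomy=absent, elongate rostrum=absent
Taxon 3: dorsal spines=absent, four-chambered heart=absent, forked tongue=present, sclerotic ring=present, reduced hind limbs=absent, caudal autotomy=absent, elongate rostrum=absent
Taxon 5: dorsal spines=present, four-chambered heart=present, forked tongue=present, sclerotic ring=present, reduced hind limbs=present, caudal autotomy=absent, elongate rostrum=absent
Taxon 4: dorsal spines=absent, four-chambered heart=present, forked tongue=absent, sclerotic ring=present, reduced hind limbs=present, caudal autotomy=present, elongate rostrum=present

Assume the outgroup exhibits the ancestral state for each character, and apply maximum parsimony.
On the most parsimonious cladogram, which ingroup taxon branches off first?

Taxon 4

Character polarity is set by the outgroup: the derived state is whichever differs from the outgroup's state, so for four-chambered heart, forked tongue, caudal autotomy the derived state is 'absent', and for the remaining characters it is 'present'.
dorsal spines (derived state 'present') is shared by Taxon 5 and Taxon 6 — a synapomorphy uniting that clade.
four-chambered heart: derived state 'absent' in Taxon 3 and Taxon 7 only — synapomorphy for {Taxon 3, Taxon 7}.
forked tongue (derived state 'absent') is unique to Taxon 4 (autapomorphy; uninformative for grouping).
All ingroup taxa share the derived state 'present' for sclerotic ring; it defines the ingroup but does not resolve relationships within it.
reduced hind limbs (state 'present') occurs in Taxon 4 and Taxon 5 but conflicts with the nesting implied by the other characters — most parsimoniously interpreted as homoplasy.
caudal autotomy (derived state 'absent') is shared by Taxon 3, Taxon 5, Taxon 6, and Taxon 7 — a synapomorphy uniting that clade.
elongate rostrum: derived state 'present' in Taxon 4 only — an autapomorphy, so it tells us nothing about relationships among taxa.
Most parsimonious ingroup topology: (((Taxon 6,Taxon 5),(Taxon 7,Taxon 3)),Taxon 4).
Taxon 4 is sister to the clade containing all other ingroup taxa, so it is the earliest-diverging (most basal) ingroup lineage.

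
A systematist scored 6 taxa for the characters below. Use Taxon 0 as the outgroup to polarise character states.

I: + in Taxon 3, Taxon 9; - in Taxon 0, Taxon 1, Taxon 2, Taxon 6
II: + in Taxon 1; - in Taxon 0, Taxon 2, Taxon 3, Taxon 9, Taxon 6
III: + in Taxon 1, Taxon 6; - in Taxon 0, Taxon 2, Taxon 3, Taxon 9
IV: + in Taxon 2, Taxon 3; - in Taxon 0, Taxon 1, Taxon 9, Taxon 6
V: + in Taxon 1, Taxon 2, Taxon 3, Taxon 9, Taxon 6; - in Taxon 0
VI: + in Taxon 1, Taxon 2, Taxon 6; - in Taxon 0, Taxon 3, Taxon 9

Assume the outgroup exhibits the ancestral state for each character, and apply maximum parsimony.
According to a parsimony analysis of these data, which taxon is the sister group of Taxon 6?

The outgroup has state '-' for every character, so '+' is the derived state throughout.
Only Taxon 3 and Taxon 9 show the derived state '+' for I, supporting them as a clade.
II: derived state '+' in Taxon 1 only — an autapomorphy, so it tells us nothing about relationships among taxa.
III: derived state '+' in Taxon 1 and Taxon 6 only — synapomorphy for {Taxon 1, Taxon 6}.
IV (state '+') occurs in Taxon 2 and Taxon 3 but conflicts with the nesting implied by the other characters — most parsimoniously interpreted as homoplasy.
V (derived state '+') is shared by all ingroup taxa — unites the whole ingroup.
VI: derived state '+' in Taxon 1, Taxon 2, and Taxon 6 only — synapomorphy for {Taxon 1, Taxon 2, Taxon 6}.
Most parsimonious ingroup topology: (((Taxon 1,Taxon 6),Taxon 2),(Taxon 3,Taxon 9)).
Taxon 6 and Taxon 1 form a cherry on this tree, so they are sister taxa.

Taxon 1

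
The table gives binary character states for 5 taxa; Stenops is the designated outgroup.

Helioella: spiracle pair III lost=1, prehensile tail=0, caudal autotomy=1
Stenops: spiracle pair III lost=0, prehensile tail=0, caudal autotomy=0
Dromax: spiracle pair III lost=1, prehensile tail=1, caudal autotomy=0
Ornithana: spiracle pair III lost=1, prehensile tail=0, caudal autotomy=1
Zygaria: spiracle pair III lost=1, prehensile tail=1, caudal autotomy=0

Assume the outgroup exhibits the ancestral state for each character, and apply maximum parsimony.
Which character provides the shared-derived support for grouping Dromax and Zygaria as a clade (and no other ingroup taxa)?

prehensile tail

The outgroup has state '0' for every character, so '1' is the derived state throughout.
All ingroup taxa share the derived state '1' for spiracle pair III lost; it defines the ingroup but does not resolve relationships within it.
prehensile tail: derived state '1' in Dromax and Zygaria only — synapomorphy for {Dromax, Zygaria}.
Only Helioella and Ornithana show the derived state '1' for caudal autotomy, supporting them as a clade.
Most parsimonious ingroup topology: ((Ornithana,Helioella),(Dromax,Zygaria)).
The clade {Dromax, Zygaria} is supported by prehensile tail: its derived state '1' occurs in exactly those taxa and in no other taxon (including the outgroup).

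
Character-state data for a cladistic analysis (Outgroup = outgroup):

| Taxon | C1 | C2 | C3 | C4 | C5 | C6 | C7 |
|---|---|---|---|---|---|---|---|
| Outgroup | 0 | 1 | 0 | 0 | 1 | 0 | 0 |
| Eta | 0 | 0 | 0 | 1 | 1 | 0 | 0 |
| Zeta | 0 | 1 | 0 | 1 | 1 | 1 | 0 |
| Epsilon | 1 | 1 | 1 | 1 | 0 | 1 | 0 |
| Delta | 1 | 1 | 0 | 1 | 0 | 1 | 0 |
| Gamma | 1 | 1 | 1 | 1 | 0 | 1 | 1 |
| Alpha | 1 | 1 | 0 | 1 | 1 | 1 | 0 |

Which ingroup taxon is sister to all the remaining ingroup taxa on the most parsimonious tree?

Eta

Character polarity is set by the outgroup: the derived state is whichever differs from the outgroup's state, so for C2, C5 the derived state is '0', and for the remaining characters it is '1'.
Only Alpha, Delta, Epsilon, and Gamma show the derived state '1' for C1, supporting them as a clade.
C2: derived state '0' in Eta only — an autapomorphy, so it tells us nothing about relationships among taxa.
C3 (derived state '1') is shared by Epsilon and Gamma — a synapomorphy uniting that clade.
All ingroup taxa share the derived state '1' for C4; it defines the ingroup but does not resolve relationships within it.
Only Delta, Epsilon, and Gamma show the derived state '0' for C5, supporting them as a clade.
C6: derived state '1' in Alpha, Delta, Epsilon, Gamma, and Zeta only — synapomorphy for {Alpha, Delta, Epsilon, Gamma, Zeta}.
C7 (derived state '1') is unique to Gamma (autapomorphy; uninformative for grouping).
Most parsimonious ingroup topology: (Eta,(Zeta,(((Epsilon,Gamma),Delta),Alpha))).
Eta is sister to the clade containing all other ingroup taxa, so it is the earliest-diverging (most basal) ingroup lineage.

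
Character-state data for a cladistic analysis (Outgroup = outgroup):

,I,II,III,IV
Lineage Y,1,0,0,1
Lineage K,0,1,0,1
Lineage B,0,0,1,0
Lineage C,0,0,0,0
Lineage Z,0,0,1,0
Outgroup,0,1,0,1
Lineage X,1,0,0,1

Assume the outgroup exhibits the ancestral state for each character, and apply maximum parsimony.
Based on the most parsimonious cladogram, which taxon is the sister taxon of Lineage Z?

Character polarity is set by the outgroup: the derived state is whichever differs from the outgroup's state, so for II, IV the derived state is '0', and for the remaining characters it is '1'.
I: derived state '1' in Lineage X and Lineage Y only — synapomorphy for {Lineage X, Lineage Y}.
II: derived state '0' in Lineage B, Lineage C, Lineage X, Lineage Y, and Lineage Z only — synapomorphy for {Lineage B, Lineage C, Lineage X, Lineage Y, Lineage Z}.
III (derived state '1') is shared by Lineage B and Lineage Z — a synapomorphy uniting that clade.
IV (derived state '0') is shared by Lineage B, Lineage C, and Lineage Z — a synapomorphy uniting that clade.
Most parsimonious ingroup topology: (((Lineage X,Lineage Y),(Lineage C,(Lineage B,Lineage Z))),Lineage K).
Lineage Z and Lineage B form a cherry on this tree, so they are sister taxa.

Lineage B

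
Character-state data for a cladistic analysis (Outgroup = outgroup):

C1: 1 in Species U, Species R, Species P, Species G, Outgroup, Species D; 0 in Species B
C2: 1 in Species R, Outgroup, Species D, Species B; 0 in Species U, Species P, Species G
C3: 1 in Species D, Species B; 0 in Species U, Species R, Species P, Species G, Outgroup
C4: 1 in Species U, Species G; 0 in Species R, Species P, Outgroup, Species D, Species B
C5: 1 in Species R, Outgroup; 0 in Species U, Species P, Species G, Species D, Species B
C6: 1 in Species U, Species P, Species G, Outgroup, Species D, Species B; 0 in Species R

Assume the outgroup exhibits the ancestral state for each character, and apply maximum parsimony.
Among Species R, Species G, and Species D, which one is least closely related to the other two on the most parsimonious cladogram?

Species R

Character polarity is set by the outgroup: the derived state is whichever differs from the outgroup's state, so for C1, C2, C5, C6 the derived state is '0', and for the remaining characters it is '1'.
C1: derived state '0' in Species B only — an autapomorphy, so it tells us nothing about relationships among taxa.
C2: derived state '0' in Species G, Species P, and Species U only — synapomorphy for {Species G, Species P, Species U}.
C3: derived state '1' in Species B and Species D only — synapomorphy for {Species B, Species D}.
C4: derived state '1' in Species G and Species U only — synapomorphy for {Species G, Species U}.
C5: derived state '0' in Species B, Species D, Species G, Species P, and Species U only — synapomorphy for {Species B, Species D, Species G, Species P, Species U}.
C6: derived state '0' in Species R only — an autapomorphy, so it tells us nothing about relationships among taxa.
Most parsimonious ingroup topology: ((((Species G,Species U),Species P),(Species D,Species B)),Species R).
Species D and Species G share a more recent common ancestor with each other than either does with Species R, so Species R is the least closely related of the three.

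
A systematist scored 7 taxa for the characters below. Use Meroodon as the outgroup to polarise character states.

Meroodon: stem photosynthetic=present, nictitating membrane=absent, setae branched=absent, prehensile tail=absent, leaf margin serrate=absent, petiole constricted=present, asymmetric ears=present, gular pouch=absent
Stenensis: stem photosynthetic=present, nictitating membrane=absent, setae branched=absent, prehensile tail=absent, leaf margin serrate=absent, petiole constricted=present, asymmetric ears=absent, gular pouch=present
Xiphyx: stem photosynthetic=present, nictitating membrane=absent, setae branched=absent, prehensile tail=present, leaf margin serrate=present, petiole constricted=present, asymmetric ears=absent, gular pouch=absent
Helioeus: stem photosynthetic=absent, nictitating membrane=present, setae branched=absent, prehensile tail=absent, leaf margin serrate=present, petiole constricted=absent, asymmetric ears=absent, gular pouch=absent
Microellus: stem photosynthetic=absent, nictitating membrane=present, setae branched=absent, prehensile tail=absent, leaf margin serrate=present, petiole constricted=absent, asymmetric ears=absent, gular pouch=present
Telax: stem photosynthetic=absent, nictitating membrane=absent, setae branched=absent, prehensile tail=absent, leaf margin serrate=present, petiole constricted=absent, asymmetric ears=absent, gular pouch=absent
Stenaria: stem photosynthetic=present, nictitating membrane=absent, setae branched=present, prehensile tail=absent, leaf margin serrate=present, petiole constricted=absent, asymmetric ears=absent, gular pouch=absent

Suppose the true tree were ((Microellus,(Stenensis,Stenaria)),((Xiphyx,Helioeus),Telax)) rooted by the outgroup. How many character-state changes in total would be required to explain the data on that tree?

Map each character onto ((Microellus,(Stenensis,Stenaria)),((Xiphyx,Helioeus),Telax)) (rooted by Meroodon) and count the minimum state changes it requires (Fitch parsimony):
stem photosynthetic: 3; nictitating membrane: 2; setae branched: 1; prehensile tail: 1; leaf margin serrate: 2; petiole constricted: 3; asymmetric ears: 1; gular pouch: 2.
Total tree length = 15.

15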